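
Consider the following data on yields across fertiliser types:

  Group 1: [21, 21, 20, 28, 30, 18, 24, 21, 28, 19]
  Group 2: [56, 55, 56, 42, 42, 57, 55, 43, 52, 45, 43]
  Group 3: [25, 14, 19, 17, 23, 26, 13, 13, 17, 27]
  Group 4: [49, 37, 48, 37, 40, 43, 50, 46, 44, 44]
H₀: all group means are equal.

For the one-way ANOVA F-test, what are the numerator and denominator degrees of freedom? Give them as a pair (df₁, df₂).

k = 4 groups, N = 41 total
df = (k−1, N−k) = (4−1, 41−4) = (3, 37)

degrees of freedom = [3, 37]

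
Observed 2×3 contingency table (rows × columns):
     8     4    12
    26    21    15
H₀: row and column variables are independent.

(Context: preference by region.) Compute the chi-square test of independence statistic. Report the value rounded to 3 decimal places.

test statistic = 5.756

Row totals [24, 62], col totals [34, 25, 27], n=86
χ² = (8−9.49)²/9.49 + (4−6.98)²/6.98 + (12−7.53)²/7.53 + (26−24.51)²/24.51 + (21−18.02)²/18.02 + (15−19.47)²/19.47 = 5.7558
df = 2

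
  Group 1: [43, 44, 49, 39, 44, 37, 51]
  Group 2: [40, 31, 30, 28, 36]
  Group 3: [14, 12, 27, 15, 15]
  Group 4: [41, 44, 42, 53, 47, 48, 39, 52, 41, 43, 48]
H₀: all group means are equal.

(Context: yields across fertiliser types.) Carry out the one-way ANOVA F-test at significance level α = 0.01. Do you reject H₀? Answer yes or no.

reject H₀: yes

Group means [43.86, 33.00, 16.60, 45.27], grand mean 37.607
SSB = Σnᵢ(x̄ᵢ−x̄)² = 3232.440; SSW = ΣΣ(x−x̄ᵢ)² = 602.239
MSB = 3232.440/3 = 1077.4799; MSW = 602.239/24 = 25.0933
F = MSB/MSW = 42.9390
df = (3, 24)
p-value (upper-tail) = 0.00000
At α=0.01: p < α → reject H₀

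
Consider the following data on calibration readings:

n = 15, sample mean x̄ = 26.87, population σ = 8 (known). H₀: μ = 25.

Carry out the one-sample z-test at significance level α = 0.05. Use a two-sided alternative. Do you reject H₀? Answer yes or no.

SE = σ/√n = 8/√15 = 2.0656
z = (x̄−μ₀)/SE = (26.87−25)/2.0656 = 0.9053
p-value (two-sided) = 0.36530
At α=0.05: p ≥ α → fail to reject H₀

reject H₀: no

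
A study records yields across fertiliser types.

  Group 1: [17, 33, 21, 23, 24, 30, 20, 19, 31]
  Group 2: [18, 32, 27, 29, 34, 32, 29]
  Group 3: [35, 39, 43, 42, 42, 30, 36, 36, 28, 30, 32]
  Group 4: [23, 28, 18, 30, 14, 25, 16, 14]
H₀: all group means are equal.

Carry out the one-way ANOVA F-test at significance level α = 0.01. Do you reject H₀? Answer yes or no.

reject H₀: yes

Group means [24.22, 28.71, 35.73, 21.00], grand mean 28.000
SSB = Σnᵢ(x̄ᵢ−x̄)² = 1180.834; SSW = ΣΣ(x−x̄ᵢ)² = 997.166
MSB = 1180.834/3 = 393.6114; MSW = 997.166/31 = 32.1666
F = MSB/MSW = 12.2366
df = (3, 31)
p-value (upper-tail) = 0.00002
At α=0.01: p < α → reject H₀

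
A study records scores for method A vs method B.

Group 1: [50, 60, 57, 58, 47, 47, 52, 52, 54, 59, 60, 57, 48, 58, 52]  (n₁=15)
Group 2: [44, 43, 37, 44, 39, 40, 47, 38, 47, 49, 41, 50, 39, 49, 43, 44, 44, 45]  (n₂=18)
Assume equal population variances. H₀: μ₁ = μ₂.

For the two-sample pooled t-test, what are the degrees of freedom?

degrees of freedom = 31

df = n₁ + n₂ − 2 = 15 + 18 − 2 = 31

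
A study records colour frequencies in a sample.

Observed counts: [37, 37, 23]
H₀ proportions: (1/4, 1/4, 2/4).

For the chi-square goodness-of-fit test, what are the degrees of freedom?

degrees of freedom = 2

df = k − 1 = 3 − 1 = 2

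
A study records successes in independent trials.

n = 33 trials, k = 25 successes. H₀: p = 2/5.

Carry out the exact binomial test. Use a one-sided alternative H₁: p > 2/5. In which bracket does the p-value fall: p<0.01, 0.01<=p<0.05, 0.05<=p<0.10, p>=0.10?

Exact binomial: n=33, k=25, p₀=2/5=0.4000
P(X≥25) from Σ C(n,i)·p₀^i·(1−p₀)^(n−i)
p-value (one-sided, H₁ greater) = 0.00003
→ bracket: p<0.01

p-value bracket: p<0.01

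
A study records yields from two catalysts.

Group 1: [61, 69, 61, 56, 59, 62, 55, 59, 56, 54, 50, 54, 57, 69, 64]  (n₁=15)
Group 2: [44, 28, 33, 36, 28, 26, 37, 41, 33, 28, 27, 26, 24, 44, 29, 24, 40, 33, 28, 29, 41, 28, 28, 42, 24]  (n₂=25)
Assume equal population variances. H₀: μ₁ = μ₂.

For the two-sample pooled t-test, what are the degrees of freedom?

df = n₁ + n₂ − 2 = 15 + 25 − 2 = 38

degrees of freedom = 38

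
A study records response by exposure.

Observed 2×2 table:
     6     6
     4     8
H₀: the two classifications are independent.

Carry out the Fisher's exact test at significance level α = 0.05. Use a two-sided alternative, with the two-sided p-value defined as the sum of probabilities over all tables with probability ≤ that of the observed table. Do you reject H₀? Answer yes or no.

reject H₀: no

Margins: r₁=12, r₂=12, c₁=10, c₂=14, n=24
p_obs = C(12,6)·C(12,4)/C(24,10); sum pmf over tables with pmf ≤ p_obs
p-value (two-sided) = 0.68017
At α=0.05: p ≥ α → fail to reject H₀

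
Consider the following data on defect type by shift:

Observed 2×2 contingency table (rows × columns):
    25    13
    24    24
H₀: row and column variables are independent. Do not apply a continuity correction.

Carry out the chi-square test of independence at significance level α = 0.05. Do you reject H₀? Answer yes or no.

Row totals [38, 48], col totals [49, 37], n=86
χ² = (25−21.65)²/21.65 + (13−16.35)²/16.35 + (24−27.35)²/27.35 + (24−20.65)²/20.65 = 2.1571
df = 1
p-value (upper-tail) = 0.14192
At α=0.05: p ≥ α → fail to reject H₀

reject H₀: no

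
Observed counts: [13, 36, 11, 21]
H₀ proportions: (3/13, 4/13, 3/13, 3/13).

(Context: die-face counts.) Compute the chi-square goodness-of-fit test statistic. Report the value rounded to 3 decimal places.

n = 81; E_i = n·p_i = [18.69, 24.92, 18.69, 18.69]
χ² = (13−18.69)²/18.69 + (36−24.92)²/24.92 + (11−18.69)²/18.69 + (21−18.69)²/18.69 = 10.1070
df = 3

test statistic = 10.107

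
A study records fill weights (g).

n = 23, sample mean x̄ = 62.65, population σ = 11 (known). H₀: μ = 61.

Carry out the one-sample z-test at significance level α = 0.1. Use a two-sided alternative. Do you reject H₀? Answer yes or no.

reject H₀: no

SE = σ/√n = 11/√23 = 2.2937
z = (x̄−μ₀)/SE = (62.65−61)/2.2937 = 0.7194
p-value (two-sided) = 0.47191
At α=0.1: p ≥ α → fail to reject H₀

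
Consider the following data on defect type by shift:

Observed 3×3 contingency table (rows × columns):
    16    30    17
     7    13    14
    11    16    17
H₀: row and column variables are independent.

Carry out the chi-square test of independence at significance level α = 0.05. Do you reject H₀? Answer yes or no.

reject H₀: no

Row totals [63, 34, 44], col totals [34, 59, 48], n=141
χ² = (16−15.19)²/15.19 + (30−26.36)²/26.36 + (17−21.45)²/21.45 + (7−8.20)²/8.20 + (13−14.23)²/14.23 + (14−11.57)²/11.57 + (11−10.61)²/10.61 + (16−18.41)²/18.41 + (17−14.98)²/14.98 = 2.8594
df = 4
p-value (upper-tail) = 0.58162
At α=0.05: p ≥ α → fail to reject H₀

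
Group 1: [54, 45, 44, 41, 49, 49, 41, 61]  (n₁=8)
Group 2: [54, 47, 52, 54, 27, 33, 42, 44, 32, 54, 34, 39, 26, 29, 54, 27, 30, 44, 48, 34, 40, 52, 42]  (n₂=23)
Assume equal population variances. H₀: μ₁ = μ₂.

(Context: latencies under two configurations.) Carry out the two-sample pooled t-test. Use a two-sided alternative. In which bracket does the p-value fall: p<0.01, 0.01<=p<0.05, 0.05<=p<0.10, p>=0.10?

p-value bracket: 0.05<=p<0.10

x̄₁=48.000, s₁=6.866, n₁=8
x̄₂=40.783, s₂=9.890, n₂=23
s_p² = [7·6.866² + 22·9.890²]/29 = 85.5832
SE = √(s_p²·(1/8+1/23)) = 3.7972
t = (48.000−40.783)/3.7972 = 1.9007
df = 29
p-value (two-sided) = 0.06732
→ bracket: 0.05<=p<0.10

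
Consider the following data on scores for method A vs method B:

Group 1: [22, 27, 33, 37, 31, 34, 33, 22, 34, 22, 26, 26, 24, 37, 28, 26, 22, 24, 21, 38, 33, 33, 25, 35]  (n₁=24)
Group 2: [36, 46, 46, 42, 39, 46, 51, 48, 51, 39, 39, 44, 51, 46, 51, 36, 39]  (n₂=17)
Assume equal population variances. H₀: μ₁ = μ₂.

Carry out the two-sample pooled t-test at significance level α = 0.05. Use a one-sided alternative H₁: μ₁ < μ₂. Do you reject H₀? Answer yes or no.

x̄₁=28.875, s₁=5.597, n₁=24
x̄₂=44.118, s₂=5.361, n₂=17
s_p² = [23·5.597² + 16·5.361²]/39 = 30.2664
SE = √(s_p²·(1/24+1/17)) = 1.7440
t = (28.875−44.118)/1.7440 = -8.7401
df = 39
p-value (one-sided, H₁ less) = 0.00000
At α=0.05: p < α → reject H₀

reject H₀: yes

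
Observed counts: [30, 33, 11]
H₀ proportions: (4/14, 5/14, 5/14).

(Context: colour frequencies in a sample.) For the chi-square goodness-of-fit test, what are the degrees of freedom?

degrees of freedom = 2

df = k − 1 = 3 − 1 = 2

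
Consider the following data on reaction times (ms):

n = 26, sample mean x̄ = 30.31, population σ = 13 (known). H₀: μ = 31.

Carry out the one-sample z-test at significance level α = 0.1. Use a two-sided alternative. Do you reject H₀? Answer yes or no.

reject H₀: no

SE = σ/√n = 13/√26 = 2.5495
z = (x̄−μ₀)/SE = (30.31−31)/2.5495 = -0.2706
p-value (two-sided) = 0.78667
At α=0.1: p ≥ α → fail to reject H₀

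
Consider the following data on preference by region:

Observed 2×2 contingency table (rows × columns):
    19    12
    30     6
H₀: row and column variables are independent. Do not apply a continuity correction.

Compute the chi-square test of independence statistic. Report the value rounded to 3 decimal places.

test statistic = 4.119

Row totals [31, 36], col totals [49, 18], n=67
χ² = (19−22.67)²/22.67 + (12−8.33)²/8.33 + (30−26.33)²/26.33 + (6−9.67)²/9.67 = 4.1192
df = 1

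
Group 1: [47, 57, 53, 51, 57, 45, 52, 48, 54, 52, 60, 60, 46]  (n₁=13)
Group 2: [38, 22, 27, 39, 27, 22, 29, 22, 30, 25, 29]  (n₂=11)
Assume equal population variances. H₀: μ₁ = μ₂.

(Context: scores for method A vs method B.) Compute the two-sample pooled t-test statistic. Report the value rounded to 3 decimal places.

x̄₁=52.462, s₁=5.060, n₁=13
x̄₂=28.182, s₂=5.879, n₂=11
s_p² = [12·5.060² + 10·5.879²]/22 = 29.6758
SE = √(s_p²·(1/13+1/11)) = 2.2317
t = (52.462−28.182)/2.2317 = 10.8794
df = 22

test statistic = 10.879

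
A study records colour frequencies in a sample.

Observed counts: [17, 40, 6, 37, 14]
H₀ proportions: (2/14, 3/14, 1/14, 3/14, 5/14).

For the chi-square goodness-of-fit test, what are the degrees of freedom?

df = k − 1 = 5 − 1 = 4

degrees of freedom = 4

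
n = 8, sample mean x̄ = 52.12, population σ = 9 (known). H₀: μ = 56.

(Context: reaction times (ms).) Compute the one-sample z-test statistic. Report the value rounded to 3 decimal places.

test statistic = -1.219

SE = σ/√n = 9/√8 = 3.1820
z = (x̄−μ₀)/SE = (52.12−56)/3.1820 = -1.2194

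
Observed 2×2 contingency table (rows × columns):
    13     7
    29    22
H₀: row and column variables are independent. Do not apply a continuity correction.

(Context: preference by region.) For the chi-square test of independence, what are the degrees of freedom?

df = (r−1)(c−1) = (2−1)·(2−1) = 1

degrees of freedom = 1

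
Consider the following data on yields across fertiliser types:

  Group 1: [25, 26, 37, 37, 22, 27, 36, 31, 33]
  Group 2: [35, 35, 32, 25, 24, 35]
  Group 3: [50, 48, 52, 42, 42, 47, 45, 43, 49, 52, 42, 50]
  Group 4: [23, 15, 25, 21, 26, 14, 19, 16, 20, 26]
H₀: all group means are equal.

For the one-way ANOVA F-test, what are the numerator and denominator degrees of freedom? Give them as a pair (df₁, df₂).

k = 4 groups, N = 37 total
df = (k−1, N−k) = (4−1, 37−4) = (3, 33)

degrees of freedom = [3, 33]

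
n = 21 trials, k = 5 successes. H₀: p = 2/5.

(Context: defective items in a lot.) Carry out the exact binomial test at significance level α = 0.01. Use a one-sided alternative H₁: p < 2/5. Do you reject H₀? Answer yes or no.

Exact binomial: n=21, k=5, p₀=2/5=0.4000
P(X≤5) from Σ C(n,i)·p₀^i·(1−p₀)^(n−i)
p-value (one-sided, H₁ less) = 0.09574
At α=0.01: p ≥ α → fail to reject H₀

reject H₀: no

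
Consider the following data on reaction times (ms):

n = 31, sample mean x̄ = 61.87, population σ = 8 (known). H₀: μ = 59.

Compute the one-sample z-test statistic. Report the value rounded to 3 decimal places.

test statistic = 1.997

SE = σ/√n = 8/√31 = 1.4368
z = (x̄−μ₀)/SE = (61.87−59)/1.4368 = 1.9974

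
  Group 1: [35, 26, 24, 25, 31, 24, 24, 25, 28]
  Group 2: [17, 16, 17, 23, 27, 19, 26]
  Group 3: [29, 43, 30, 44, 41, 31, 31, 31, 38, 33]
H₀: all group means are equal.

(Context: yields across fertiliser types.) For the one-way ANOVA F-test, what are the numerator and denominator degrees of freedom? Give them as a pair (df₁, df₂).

k = 3 groups, N = 26 total
df = (k−1, N−k) = (3−1, 26−3) = (2, 23)

degrees of freedom = [2, 23]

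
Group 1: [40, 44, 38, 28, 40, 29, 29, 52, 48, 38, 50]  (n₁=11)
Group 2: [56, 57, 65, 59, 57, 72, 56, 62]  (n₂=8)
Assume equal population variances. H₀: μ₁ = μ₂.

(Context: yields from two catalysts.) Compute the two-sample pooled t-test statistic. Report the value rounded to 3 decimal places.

x̄₁=39.636, s₁=8.465, n₁=11
x̄₂=60.500, s₂=5.632, n₂=8
s_p² = [10·8.465² + 7·5.632²]/17 = 55.2086
SE = √(s_p²·(1/11+1/8)) = 3.4525
t = (39.636−60.500)/3.4525 = -6.0430
df = 17

test statistic = -6.043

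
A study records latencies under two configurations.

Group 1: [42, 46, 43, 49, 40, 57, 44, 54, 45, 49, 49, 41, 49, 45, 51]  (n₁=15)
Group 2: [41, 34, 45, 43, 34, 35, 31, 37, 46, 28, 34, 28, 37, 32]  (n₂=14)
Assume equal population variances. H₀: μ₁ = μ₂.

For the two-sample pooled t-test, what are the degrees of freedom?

df = n₁ + n₂ − 2 = 15 + 14 − 2 = 27

degrees of freedom = 27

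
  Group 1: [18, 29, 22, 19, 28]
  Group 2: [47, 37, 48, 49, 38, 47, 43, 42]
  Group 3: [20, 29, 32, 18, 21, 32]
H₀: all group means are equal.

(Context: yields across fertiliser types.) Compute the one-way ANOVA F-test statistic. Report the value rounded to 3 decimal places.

test statistic = 31.219

Group means [23.20, 43.88, 25.33], grand mean 32.579
SSB = Σnᵢ(x̄ᵢ−x̄)² = 1775.623; SSW = ΣΣ(x−x̄ᵢ)² = 455.008
MSB = 1775.623/2 = 887.8116; MSW = 455.008/16 = 28.4380
F = MSB/MSW = 31.2192
df = (2, 16)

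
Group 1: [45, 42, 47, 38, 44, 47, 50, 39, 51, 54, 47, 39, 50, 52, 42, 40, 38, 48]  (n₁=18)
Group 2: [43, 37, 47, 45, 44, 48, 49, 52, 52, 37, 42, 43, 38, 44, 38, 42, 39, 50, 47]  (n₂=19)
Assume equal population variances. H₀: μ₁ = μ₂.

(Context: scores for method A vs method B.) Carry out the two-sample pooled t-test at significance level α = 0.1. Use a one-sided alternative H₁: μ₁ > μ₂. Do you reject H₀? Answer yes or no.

reject H₀: no

x̄₁=45.167, s₁=5.148, n₁=18
x̄₂=44.053, s₂=4.882, n₂=19
s_p² = [17·5.148² + 18·4.882²]/35 = 25.1271
SE = √(s_p²·(1/18+1/19)) = 1.6488
t = (45.167−44.053)/1.6488 = 0.6757
df = 35
p-value (one-sided, H₁ greater) = 0.25184
At α=0.1: p ≥ α → fail to reject H₀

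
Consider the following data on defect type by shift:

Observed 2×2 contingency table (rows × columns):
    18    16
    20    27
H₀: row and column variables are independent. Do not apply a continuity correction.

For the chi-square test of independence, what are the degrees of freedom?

degrees of freedom = 1

df = (r−1)(c−1) = (2−1)·(2−1) = 1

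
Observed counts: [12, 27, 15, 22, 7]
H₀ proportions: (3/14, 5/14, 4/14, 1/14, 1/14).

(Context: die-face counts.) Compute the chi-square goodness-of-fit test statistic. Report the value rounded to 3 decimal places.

n = 83; E_i = n·p_i = [17.79, 29.64, 23.71, 5.93, 5.93]
χ² = (12−17.79)²/17.79 + (27−29.64)²/29.64 + (15−23.71)²/23.71 + (22−5.93)²/5.93 + (7−5.93)²/5.93 = 49.0807
df = 4

test statistic = 49.081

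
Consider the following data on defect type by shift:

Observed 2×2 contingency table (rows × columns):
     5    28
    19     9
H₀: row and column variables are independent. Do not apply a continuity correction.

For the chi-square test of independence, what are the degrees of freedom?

degrees of freedom = 1

df = (r−1)(c−1) = (2−1)·(2−1) = 1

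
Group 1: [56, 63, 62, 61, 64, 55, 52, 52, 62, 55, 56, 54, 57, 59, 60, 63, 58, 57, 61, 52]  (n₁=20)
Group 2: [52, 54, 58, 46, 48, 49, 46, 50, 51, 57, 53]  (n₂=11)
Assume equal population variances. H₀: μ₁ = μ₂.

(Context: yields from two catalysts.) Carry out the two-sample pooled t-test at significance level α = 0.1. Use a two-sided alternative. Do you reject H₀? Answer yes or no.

reject H₀: yes

x̄₁=57.950, s₁=3.927, n₁=20
x̄₂=51.273, s₂=4.027, n₂=11
s_p² = [19·3.927² + 10·4.027²]/29 = 15.6942
SE = √(s_p²·(1/20+1/11)) = 1.4871
t = (57.950−51.273)/1.4871 = 4.4901
df = 29
p-value (two-sided) = 0.00010
At α=0.1: p < α → reject H₀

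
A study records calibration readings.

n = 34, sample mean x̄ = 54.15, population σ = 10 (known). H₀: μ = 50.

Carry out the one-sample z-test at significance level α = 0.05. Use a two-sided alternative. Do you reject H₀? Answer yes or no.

SE = σ/√n = 10/√34 = 1.7150
z = (x̄−μ₀)/SE = (54.15−50)/1.7150 = 2.4198
p-value (two-sided) = 0.01553
At α=0.05: p < α → reject H₀

reject H₀: yes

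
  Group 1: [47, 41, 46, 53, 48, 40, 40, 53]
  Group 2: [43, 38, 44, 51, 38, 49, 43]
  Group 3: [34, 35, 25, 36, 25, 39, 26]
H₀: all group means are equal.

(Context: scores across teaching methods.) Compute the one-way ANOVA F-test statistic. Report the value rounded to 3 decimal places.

Group means [46.00, 43.71, 31.43], grand mean 40.636
SSB = Σnᵢ(x̄ᵢ−x̄)² = 889.948; SSW = ΣΣ(x−x̄ᵢ)² = 557.143
MSB = 889.948/2 = 444.9740; MSW = 557.143/19 = 29.3233
F = MSB/MSW = 15.1748
df = (2, 19)

test statistic = 15.175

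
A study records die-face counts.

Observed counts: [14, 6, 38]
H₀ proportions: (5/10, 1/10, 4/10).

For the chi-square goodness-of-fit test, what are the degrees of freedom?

degrees of freedom = 2

df = k − 1 = 3 − 1 = 2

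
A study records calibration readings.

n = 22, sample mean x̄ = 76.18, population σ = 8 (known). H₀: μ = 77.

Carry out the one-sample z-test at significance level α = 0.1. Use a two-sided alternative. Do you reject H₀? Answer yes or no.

reject H₀: no

SE = σ/√n = 8/√22 = 1.7056
z = (x̄−μ₀)/SE = (76.18−77)/1.7056 = -0.4808
p-value (two-sided) = 0.63068
At α=0.1: p ≥ α → fail to reject H₀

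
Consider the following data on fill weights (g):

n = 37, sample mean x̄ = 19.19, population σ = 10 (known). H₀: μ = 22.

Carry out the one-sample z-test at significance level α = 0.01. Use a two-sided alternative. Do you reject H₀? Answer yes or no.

reject H₀: no

SE = σ/√n = 10/√37 = 1.6440
z = (x̄−μ₀)/SE = (19.19−22)/1.6440 = -1.7093
p-value (two-sided) = 0.08740
At α=0.01: p ≥ α → fail to reject H₀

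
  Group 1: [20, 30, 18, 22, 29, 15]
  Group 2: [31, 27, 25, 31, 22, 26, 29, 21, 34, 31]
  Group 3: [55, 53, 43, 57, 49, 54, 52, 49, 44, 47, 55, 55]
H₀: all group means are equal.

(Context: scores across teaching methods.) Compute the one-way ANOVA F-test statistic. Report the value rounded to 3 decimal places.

Group means [22.33, 27.70, 51.08], grand mean 36.571
SSB = Σnᵢ(x̄ᵢ−x̄)² = 4530.507; SSW = ΣΣ(x−x̄ᵢ)² = 578.350
MSB = 4530.507/2 = 2265.2536; MSW = 578.350/25 = 23.1340
F = MSB/MSW = 97.9188
df = (2, 25)

test statistic = 97.919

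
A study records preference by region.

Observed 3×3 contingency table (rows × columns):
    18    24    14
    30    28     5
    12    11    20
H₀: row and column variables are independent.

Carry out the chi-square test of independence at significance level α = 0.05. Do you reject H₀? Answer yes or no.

Row totals [56, 63, 43], col totals [60, 63, 39], n=162
χ² = (18−20.74)²/20.74 + (24−21.78)²/21.78 + (14−13.48)²/13.48 + (30−23.33)²/23.33 + (28−24.50)²/24.50 + (5−15.17)²/15.17 + (12−15.93)²/15.93 + (11−16.72)²/16.72 + (20−10.35)²/10.35 = 21.7468
df = 4
p-value (upper-tail) = 0.00023
At α=0.05: p < α → reject H₀

reject H₀: yes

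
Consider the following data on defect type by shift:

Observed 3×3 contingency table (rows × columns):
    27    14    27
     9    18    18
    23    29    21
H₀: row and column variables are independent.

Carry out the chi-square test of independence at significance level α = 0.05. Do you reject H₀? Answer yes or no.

reject H₀: yes

Row totals [68, 45, 73], col totals [59, 61, 66], n=186
χ² = (27−21.57)²/21.57 + (14−22.30)²/22.30 + (27−24.13)²/24.13 + (9−14.27)²/14.27 + (18−14.76)²/14.76 + (18−15.97)²/15.97 + (23−23.16)²/23.16 + (29−23.94)²/23.94 + (21−25.90)²/25.90 = 9.7163
df = 4
p-value (upper-tail) = 0.04549
At α=0.05: p < α → reject H₀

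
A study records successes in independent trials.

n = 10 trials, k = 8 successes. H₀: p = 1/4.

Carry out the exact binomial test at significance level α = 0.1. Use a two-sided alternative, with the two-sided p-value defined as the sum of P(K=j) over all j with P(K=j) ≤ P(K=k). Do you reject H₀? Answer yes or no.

Exact binomial: n=10, k=8, p₀=1/4=0.2500
P(X=j) = C(n,j)·p₀^j·(1−p₀)^(n−j); p = Σ P(X=j) over j with P(X=j) ≤ P(X=8)
p-value (two-sided) = 0.00042
At α=0.1: p < α → reject H₀

reject H₀: yes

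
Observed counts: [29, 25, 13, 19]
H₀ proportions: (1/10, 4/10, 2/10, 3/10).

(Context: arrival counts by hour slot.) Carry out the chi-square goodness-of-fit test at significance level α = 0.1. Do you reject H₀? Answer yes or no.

n = 86; E_i = n·p_i = [8.60, 34.40, 17.20, 25.80]
χ² = (29−8.60)²/8.60 + (25−34.40)²/34.40 + (13−17.20)²/17.20 + (19−25.80)²/25.80 = 53.7771
df = 3
p-value (upper-tail) = 0.00000
At α=0.1: p < α → reject H₀

reject H₀: yes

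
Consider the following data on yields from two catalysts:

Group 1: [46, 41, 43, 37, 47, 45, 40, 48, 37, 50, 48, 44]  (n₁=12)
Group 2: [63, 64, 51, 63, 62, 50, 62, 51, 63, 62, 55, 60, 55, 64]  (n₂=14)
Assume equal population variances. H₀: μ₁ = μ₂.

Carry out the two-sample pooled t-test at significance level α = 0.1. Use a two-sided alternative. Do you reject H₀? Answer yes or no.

reject H₀: yes

x̄₁=43.833, s₁=4.324, n₁=12
x̄₂=58.929, s₂=5.313, n₂=14
s_p² = [11·4.324² + 13·5.313²]/24 = 23.8581
SE = √(s_p²·(1/12+1/14)) = 1.9215
t = (43.833−58.929)/1.9215 = -7.8558
df = 24
p-value (two-sided) = 0.00000
At α=0.1: p < α → reject H₀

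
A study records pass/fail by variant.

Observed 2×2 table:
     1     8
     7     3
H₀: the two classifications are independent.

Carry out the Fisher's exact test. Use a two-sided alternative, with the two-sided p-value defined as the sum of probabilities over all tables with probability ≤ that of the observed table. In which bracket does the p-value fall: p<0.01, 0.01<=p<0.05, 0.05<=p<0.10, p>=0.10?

p-value bracket: 0.01<=p<0.05

Margins: r₁=9, r₂=10, c₁=8, c₂=11, n=19
p_obs = C(9,1)·C(10,7)/C(19,8); sum pmf over tables with pmf ≤ p_obs
p-value (two-sided) = 0.01977
→ bracket: 0.01<=p<0.05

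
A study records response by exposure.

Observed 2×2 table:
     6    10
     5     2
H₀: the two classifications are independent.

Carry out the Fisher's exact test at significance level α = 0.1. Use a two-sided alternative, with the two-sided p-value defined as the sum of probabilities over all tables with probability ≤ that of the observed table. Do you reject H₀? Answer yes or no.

reject H₀: no

Margins: r₁=16, r₂=7, c₁=11, c₂=12, n=23
p_obs = C(16,6)·C(7,5)/C(23,11); sum pmf over tables with pmf ≤ p_obs
p-value (two-sided) = 0.19303
At α=0.1: p ≥ α → fail to reject H₀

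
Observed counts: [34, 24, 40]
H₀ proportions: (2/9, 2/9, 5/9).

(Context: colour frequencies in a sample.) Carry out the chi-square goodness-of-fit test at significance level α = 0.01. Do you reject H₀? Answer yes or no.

reject H₀: yes

n = 98; E_i = n·p_i = [21.78, 21.78, 54.44]
χ² = (34−21.78)²/21.78 + (24−21.78)²/21.78 + (40−54.44)²/54.44 = 10.9184
df = 2
p-value (upper-tail) = 0.00426
At α=0.01: p < α → reject H₀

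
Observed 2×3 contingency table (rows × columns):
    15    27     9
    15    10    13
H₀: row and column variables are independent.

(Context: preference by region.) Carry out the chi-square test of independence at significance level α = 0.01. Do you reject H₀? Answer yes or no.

reject H₀: no

Row totals [51, 38], col totals [30, 37, 22], n=89
χ² = (15−17.19)²/17.19 + (27−21.20)²/21.20 + (9−12.61)²/12.61 + (15−12.81)²/12.81 + (10−15.80)²/15.80 + (13−9.39)²/9.39 = 6.7839
df = 2
p-value (upper-tail) = 0.03364
At α=0.01: p ≥ α → fail to reject H₀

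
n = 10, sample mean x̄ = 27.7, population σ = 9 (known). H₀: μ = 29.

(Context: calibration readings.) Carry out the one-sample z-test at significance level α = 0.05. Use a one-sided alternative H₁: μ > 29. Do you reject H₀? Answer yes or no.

SE = σ/√n = 9/√10 = 2.8460
z = (x̄−μ₀)/SE = (27.7−29)/2.8460 = -0.4568
p-value (one-sided, H₁ greater) = 0.67608
At α=0.05: p ≥ α → fail to reject H₀

reject H₀: no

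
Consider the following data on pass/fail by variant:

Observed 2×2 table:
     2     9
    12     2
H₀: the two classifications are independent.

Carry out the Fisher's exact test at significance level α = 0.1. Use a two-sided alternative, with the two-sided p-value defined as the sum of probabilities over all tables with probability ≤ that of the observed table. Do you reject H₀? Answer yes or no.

Margins: r₁=11, r₂=14, c₁=14, c₂=11, n=25
p_obs = C(11,2)·C(14,12)/C(25,14); sum pmf over tables with pmf ≤ p_obs
p-value (two-sided) = 0.00124
At α=0.1: p < α → reject H₀

reject H₀: yes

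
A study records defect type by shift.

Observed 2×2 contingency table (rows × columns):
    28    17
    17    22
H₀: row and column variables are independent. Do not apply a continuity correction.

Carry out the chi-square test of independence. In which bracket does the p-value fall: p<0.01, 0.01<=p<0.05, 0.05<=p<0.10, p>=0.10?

Row totals [45, 39], col totals [45, 39], n=84
χ² = (28−24.11)²/24.11 + (17−20.89)²/20.89 + (17−20.89)²/20.89 + (22−18.11)²/18.11 = 2.9162
df = 1
p-value (upper-tail) = 0.08769
→ bracket: 0.05<=p<0.10

p-value bracket: 0.05<=p<0.10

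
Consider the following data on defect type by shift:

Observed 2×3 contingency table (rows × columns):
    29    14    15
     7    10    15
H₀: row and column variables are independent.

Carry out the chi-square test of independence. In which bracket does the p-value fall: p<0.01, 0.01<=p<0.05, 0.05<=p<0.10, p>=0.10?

Row totals [58, 32], col totals [36, 24, 30], n=90
χ² = (29−23.20)²/23.20 + (14−15.47)²/15.47 + (15−19.33)²/19.33 + (7−12.80)²/12.80 + (10−8.53)²/8.53 + (15−10.67)²/10.67 = 7.2010
df = 2
p-value (upper-tail) = 0.02731
→ bracket: 0.01<=p<0.05

p-value bracket: 0.01<=p<0.05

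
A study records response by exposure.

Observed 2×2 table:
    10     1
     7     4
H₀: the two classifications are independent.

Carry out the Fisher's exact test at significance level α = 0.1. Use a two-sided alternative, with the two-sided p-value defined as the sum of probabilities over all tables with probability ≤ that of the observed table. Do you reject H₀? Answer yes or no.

Margins: r₁=11, r₂=11, c₁=17, c₂=5, n=22
p_obs = C(11,10)·C(11,7)/C(22,17); sum pmf over tables with pmf ≤ p_obs
p-value (two-sided) = 0.31078
At α=0.1: p ≥ α → fail to reject H₀

reject H₀: no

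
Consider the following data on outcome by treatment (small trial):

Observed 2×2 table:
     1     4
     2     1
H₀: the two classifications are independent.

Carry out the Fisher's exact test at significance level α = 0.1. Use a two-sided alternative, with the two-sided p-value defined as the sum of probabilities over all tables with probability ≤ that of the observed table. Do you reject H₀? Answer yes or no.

reject H₀: no

Margins: r₁=5, r₂=3, c₁=3, c₂=5, n=8
p_obs = C(5,1)·C(3,2)/C(8,3); sum pmf over tables with pmf ≤ p_obs
p-value (two-sided) = 0.46429
At α=0.1: p ≥ α → fail to reject H₀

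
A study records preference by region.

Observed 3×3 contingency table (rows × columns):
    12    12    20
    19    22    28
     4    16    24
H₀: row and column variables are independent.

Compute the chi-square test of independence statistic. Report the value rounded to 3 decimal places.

test statistic = 6.496

Row totals [44, 69, 44], col totals [35, 50, 72], n=157
χ² = (12−9.81)²/9.81 + (12−14.01)²/14.01 + (20−20.18)²/20.18 + (19−15.38)²/15.38 + (22−21.97)²/21.97 + (28−31.64)²/31.64 + (4−9.81)²/9.81 + (16−14.01)²/14.01 + (24−20.18)²/20.18 = 6.4962
df = 4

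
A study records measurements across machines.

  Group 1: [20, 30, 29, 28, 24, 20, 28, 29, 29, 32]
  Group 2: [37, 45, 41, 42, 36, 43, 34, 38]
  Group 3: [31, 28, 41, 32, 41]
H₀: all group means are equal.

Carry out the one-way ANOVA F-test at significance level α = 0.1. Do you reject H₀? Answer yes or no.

reject H₀: yes

Group means [26.90, 39.50, 34.60], grand mean 32.957
SSB = Σnᵢ(x̄ᵢ−x̄)² = 722.857; SSW = ΣΣ(x−x̄ᵢ)² = 402.100
MSB = 722.857/2 = 361.4283; MSW = 402.100/20 = 20.1050
F = MSB/MSW = 17.9770
df = (2, 20)
p-value (upper-tail) = 0.00003
At α=0.1: p < α → reject H₀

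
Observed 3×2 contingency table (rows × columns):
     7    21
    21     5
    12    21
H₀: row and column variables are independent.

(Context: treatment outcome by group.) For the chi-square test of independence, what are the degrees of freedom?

degrees of freedom = 2

df = (r−1)(c−1) = (3−1)·(2−1) = 2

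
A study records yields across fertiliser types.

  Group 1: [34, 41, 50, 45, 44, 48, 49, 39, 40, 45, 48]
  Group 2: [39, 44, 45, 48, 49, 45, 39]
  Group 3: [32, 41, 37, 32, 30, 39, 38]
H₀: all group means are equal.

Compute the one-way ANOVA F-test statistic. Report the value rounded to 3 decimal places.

test statistic = 8.887

Group means [43.91, 44.14, 35.57], grand mean 41.640
SSB = Σnᵢ(x̄ᵢ−x̄)² = 358.279; SSW = ΣΣ(x−x̄ᵢ)² = 443.481
MSB = 358.279/2 = 179.1397; MSW = 443.481/22 = 20.1582
F = MSB/MSW = 8.8867
df = (2, 22)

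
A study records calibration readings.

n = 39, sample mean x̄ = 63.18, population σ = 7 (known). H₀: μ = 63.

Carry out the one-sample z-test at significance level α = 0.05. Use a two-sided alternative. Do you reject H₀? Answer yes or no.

SE = σ/√n = 7/√39 = 1.1209
z = (x̄−μ₀)/SE = (63.18−63)/1.1209 = 0.1606
p-value (two-sided) = 0.87242
At α=0.05: p ≥ α → fail to reject H₀

reject H₀: no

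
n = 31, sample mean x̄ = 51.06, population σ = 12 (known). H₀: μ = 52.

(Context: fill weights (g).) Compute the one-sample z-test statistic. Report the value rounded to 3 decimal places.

SE = σ/√n = 12/√31 = 2.1553
z = (x̄−μ₀)/SE = (51.06−52)/2.1553 = -0.4361

test statistic = -0.436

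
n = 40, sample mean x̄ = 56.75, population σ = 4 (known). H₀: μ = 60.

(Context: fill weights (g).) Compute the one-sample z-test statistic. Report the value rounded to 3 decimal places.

SE = σ/√n = 4/√40 = 0.6325
z = (x̄−μ₀)/SE = (56.75−60)/0.6325 = -5.1387

test statistic = -5.139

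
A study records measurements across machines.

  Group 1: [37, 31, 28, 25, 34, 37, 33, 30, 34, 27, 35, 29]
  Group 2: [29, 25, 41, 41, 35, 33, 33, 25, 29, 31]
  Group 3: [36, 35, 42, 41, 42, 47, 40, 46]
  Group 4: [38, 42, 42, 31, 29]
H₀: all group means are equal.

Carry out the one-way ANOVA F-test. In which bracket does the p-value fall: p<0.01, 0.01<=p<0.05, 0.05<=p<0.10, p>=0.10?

Group means [31.67, 32.20, 41.12, 36.40], grand mean 34.657
SSB = Σnᵢ(x̄ᵢ−x̄)² = 517.544; SSW = ΣΣ(x−x̄ᵢ)² = 734.342
MSB = 517.544/3 = 172.5147; MSW = 734.342/31 = 23.6884
F = MSB/MSW = 7.2827
df = (3, 31)
p-value (upper-tail) = 0.00078
→ bracket: p<0.01

p-value bracket: p<0.01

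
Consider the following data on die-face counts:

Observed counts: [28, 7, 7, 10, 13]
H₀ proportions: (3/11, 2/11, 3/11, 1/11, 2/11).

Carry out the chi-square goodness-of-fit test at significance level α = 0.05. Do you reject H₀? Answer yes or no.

reject H₀: yes

n = 65; E_i = n·p_i = [17.73, 11.82, 17.73, 5.91, 11.82]
χ² = (28−17.73)²/17.73 + (7−11.82)²/11.82 + (7−17.73)²/17.73 + (10−5.91)²/5.91 + (13−11.82)²/11.82 = 17.3590
df = 4
p-value (upper-tail) = 0.00165
At α=0.05: p < α → reject H₀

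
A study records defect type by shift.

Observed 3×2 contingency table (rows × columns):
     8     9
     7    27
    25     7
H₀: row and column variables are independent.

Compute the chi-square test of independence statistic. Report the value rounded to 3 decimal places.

Row totals [17, 34, 32], col totals [40, 43], n=83
χ² = (8−8.19)²/8.19 + (9−8.81)²/8.81 + (7−16.39)²/16.39 + (27−17.61)²/17.61 + (25−15.42)²/15.42 + (7−16.58)²/16.58 = 21.8687
df = 2

test statistic = 21.869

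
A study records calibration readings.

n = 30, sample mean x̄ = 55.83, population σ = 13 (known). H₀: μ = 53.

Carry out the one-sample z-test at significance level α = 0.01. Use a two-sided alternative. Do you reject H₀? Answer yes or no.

reject H₀: no

SE = σ/√n = 13/√30 = 2.3735
z = (x̄−μ₀)/SE = (55.83−53)/2.3735 = 1.1923
p-value (two-sided) = 0.23312
At α=0.01: p ≥ α → fail to reject H₀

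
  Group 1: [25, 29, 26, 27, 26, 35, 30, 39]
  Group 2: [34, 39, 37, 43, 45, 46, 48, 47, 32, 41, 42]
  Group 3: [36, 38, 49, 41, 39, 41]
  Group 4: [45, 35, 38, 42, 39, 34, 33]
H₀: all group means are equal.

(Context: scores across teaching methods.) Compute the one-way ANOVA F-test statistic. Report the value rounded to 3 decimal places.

test statistic = 9.963

Group means [29.62, 41.27, 40.67, 38.00], grand mean 37.531
SSB = Σnᵢ(x̄ᵢ−x̄)² = 714.579; SSW = ΣΣ(x−x̄ᵢ)² = 669.390
MSB = 714.579/3 = 238.1929; MSW = 669.390/28 = 23.9068
F = MSB/MSW = 9.9634
df = (3, 28)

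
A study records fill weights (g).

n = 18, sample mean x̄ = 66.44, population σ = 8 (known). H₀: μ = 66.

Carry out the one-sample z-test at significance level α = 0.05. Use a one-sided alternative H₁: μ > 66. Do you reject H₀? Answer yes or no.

SE = σ/√n = 8/√18 = 1.8856
z = (x̄−μ₀)/SE = (66.44−66)/1.8856 = 0.2333
p-value (one-sided, H₁ greater) = 0.40775
At α=0.05: p ≥ α → fail to reject H₀

reject H₀: no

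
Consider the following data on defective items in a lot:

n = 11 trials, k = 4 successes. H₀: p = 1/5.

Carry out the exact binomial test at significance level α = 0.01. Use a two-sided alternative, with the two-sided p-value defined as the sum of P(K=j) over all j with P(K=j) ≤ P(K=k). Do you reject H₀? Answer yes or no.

Exact binomial: n=11, k=4, p₀=1/5=0.2000
P(X=j) = C(n,j)·p₀^j·(1−p₀)^(n−j); p = Σ P(X=j) over j with P(X=j) ≤ P(X=4)
p-value (two-sided) = 0.24704
At α=0.01: p ≥ α → fail to reject H₀

reject H₀: no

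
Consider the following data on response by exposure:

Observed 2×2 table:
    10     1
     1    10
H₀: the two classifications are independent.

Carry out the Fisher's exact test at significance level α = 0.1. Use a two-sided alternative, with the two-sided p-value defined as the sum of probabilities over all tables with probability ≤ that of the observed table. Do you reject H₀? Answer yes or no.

reject H₀: yes

Margins: r₁=11, r₂=11, c₁=11, c₂=11, n=22
p_obs = C(11,10)·C(11,1)/C(22,11); sum pmf over tables with pmf ≤ p_obs
p-value (two-sided) = 0.00035
At α=0.1: p < α → reject H₀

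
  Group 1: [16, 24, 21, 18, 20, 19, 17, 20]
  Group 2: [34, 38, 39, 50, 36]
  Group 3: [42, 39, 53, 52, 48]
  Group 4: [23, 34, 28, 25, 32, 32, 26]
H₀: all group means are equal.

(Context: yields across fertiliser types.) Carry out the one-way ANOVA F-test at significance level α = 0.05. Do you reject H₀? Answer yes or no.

Group means [19.38, 39.40, 46.80, 28.57], grand mean 31.440
SSB = Σnᵢ(x̄ᵢ−x̄)² = 2718.571; SSW = ΣΣ(x−x̄ᵢ)² = 453.589
MSB = 2718.571/3 = 906.1902; MSW = 453.589/21 = 21.5995
F = MSB/MSW = 41.9542
df = (3, 21)
p-value (upper-tail) = 0.00000
At α=0.05: p < α → reject H₀

reject H₀: yes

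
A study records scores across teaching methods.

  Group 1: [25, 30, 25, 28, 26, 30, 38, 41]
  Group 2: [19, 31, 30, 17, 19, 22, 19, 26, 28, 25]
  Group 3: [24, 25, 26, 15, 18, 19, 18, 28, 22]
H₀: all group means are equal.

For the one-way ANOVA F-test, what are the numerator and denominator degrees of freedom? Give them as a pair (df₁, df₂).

degrees of freedom = [2, 24]

k = 3 groups, N = 27 total
df = (k−1, N−k) = (3−1, 27−3) = (2, 24)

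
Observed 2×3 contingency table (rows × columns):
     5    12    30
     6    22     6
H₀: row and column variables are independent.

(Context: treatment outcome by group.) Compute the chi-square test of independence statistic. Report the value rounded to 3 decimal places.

test statistic = 17.394

Row totals [47, 34], col totals [11, 34, 36], n=81
χ² = (5−6.38)²/6.38 + (12−19.73)²/19.73 + (30−20.89)²/20.89 + (6−4.62)²/4.62 + (22−14.27)²/14.27 + (6−15.11)²/15.11 = 17.3937
df = 2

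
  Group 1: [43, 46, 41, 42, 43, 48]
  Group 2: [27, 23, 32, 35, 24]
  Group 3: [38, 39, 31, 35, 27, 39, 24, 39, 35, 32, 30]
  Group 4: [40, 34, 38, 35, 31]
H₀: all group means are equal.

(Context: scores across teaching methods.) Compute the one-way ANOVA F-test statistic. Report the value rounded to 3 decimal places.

Group means [43.83, 28.20, 33.55, 35.60], grand mean 35.222
SSB = Σnᵢ(x̄ᵢ−x̄)² = 723.106; SSW = ΣΣ(x−x̄ᵢ)² = 459.561
MSB = 723.106/3 = 241.0354; MSW = 459.561/23 = 19.9809
F = MSB/MSW = 12.0633
df = (3, 23)

test statistic = 12.063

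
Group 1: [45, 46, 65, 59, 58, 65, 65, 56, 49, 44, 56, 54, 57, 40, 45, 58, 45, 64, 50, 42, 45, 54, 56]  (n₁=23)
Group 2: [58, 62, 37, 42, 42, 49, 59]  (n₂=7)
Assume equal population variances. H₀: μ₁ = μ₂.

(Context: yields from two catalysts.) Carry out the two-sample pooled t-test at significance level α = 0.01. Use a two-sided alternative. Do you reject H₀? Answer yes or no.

x̄₁=52.957, s₁=7.934, n₁=23
x̄₂=49.857, s₂=9.890, n₂=7
s_p² = [22·7.934² + 6·9.890²]/28 = 70.4219
SE = √(s_p²·(1/23+1/7)) = 3.6224
t = (52.957−49.857)/3.6224 = 0.8556
df = 28
p-value (two-sided) = 0.39948
At α=0.01: p ≥ α → fail to reject H₀

reject H₀: no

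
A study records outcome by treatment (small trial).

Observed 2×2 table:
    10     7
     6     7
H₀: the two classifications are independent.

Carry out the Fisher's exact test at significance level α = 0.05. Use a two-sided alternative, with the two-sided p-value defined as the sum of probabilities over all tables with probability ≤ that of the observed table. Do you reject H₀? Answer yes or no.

Margins: r₁=17, r₂=13, c₁=16, c₂=14, n=30
p_obs = C(17,10)·C(13,6)/C(30,16); sum pmf over tables with pmf ≤ p_obs
p-value (two-sided) = 0.71314
At α=0.05: p ≥ α → fail to reject H₀

reject H₀: no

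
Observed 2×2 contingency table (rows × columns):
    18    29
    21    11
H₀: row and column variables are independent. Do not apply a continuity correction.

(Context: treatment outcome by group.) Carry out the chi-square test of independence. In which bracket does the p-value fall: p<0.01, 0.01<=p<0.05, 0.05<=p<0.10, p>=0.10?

Row totals [47, 32], col totals [39, 40], n=79
χ² = (18−23.20)²/23.20 + (29−23.80)²/23.80 + (21−15.80)²/15.80 + (11−16.20)²/16.20 = 5.6877
df = 1
p-value (upper-tail) = 0.01708
→ bracket: 0.01<=p<0.05

p-value bracket: 0.01<=p<0.05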